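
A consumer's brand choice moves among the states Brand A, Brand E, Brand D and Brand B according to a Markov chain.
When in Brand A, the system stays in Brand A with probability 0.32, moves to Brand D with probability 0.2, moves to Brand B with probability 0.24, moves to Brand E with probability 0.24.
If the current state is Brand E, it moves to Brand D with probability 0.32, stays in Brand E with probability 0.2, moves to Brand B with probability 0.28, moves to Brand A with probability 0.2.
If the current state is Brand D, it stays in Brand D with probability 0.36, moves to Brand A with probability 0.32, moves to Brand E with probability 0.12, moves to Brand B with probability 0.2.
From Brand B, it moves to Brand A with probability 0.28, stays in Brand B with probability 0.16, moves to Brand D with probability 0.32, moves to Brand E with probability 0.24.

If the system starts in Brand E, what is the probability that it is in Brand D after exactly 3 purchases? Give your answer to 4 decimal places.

Propagate the distribution vector 3 purchases from Brand E.
After 0 purchases: (0.0000, 1.0000, 0.0000, 0.0000)
After 1 purchase: (0.2000, 0.2000, 0.3200, 0.2800)
After 2 purchases: (0.2848, 0.1936, 0.3088, 0.2128)
After 3 purchases: (0.2883, 0.1952, 0.2982, 0.2184)
P(in Brand D after 3 purchases) = 0.2982

0.2982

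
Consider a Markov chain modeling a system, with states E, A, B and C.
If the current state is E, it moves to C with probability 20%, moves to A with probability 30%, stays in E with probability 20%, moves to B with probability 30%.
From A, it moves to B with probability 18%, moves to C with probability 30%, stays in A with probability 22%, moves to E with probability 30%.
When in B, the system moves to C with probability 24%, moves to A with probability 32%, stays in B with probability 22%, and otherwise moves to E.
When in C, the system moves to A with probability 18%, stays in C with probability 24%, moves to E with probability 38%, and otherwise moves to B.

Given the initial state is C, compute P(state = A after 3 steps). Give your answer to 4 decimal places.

Propagate the distribution vector 3 steps from C.
After 0 steps: (0.0000, 0.0000, 0.0000, 1.0000)
After 1 step: (0.3800, 0.1800, 0.2000, 0.2400)
After 2 steps: (0.2652, 0.2608, 0.2384, 0.2356)
After 3 steps: (0.2733, 0.2556, 0.2261, 0.2450)
P(in A after 3 steps) = 0.2556

0.2556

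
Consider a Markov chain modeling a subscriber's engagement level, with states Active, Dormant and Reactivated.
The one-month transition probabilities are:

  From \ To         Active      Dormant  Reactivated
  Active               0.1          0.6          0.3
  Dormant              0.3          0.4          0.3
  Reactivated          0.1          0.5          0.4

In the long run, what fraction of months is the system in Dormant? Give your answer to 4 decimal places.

Let the stationary distribution be π with π = πP and π_1 + π_2 + π_3 = 1.
π_1 = 0.1·π_1 + 0.3·π_2 + 0.1·π_3
π_2 = 0.6·π_1 + 0.4·π_2 + 0.5·π_3
Solving with the normalization constraint gives π = (0.1944, 0.4722, 0.3333).
So the stationary probability of Dormant is 0.4722.

0.4722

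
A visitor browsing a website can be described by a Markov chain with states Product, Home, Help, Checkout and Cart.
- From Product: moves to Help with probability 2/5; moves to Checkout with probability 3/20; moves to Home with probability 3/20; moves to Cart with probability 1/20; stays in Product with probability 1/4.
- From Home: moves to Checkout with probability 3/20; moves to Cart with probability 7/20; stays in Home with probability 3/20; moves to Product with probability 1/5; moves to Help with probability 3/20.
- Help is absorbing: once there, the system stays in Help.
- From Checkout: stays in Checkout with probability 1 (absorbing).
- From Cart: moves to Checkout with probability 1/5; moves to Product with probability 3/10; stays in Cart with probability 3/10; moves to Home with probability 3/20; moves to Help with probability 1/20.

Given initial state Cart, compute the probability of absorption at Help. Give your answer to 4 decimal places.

Let h(s) be the probability of absorption at Help starting from transient state s. Then h(Help) = 1 and h(Checkout) = 0. By first-step analysis:
h(Product) = 0.25·h(Product) + 0.15·h(Home) + 0.4·1 + 0.15·0 + 0.05·h(Cart)
h(Home) = 0.2·h(Product) + 0.15·h(Home) + 0.15·1 + 0.15·0 + 0.35·h(Cart)
h(Cart) = 0.3·h(Product) + 0.15·h(Home) + 0.05·1 + 0.2·0 + 0.3·h(Cart)
Solving: h(Product) = 0.6705, h(Home) = 0.5286, h(Cart) = 0.4721.
Starting from Cart, the probability is 0.4721.

0.4721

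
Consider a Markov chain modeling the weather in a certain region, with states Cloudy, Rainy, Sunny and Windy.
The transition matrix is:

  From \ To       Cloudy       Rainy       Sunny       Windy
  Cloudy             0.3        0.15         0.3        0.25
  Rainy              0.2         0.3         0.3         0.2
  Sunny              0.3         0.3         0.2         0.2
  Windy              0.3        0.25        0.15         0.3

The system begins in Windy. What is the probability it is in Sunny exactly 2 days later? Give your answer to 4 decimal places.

Propagate the distribution vector 2 days from Windy.
After 0 days: (0.0000, 0.0000, 0.0000, 1.0000)
After 1 day: (0.3000, 0.2500, 0.1500, 0.3000)
After 2 days: (0.2750, 0.2400, 0.2400, 0.2450)
P(in Sunny after 2 days) = 0.2400

0.2400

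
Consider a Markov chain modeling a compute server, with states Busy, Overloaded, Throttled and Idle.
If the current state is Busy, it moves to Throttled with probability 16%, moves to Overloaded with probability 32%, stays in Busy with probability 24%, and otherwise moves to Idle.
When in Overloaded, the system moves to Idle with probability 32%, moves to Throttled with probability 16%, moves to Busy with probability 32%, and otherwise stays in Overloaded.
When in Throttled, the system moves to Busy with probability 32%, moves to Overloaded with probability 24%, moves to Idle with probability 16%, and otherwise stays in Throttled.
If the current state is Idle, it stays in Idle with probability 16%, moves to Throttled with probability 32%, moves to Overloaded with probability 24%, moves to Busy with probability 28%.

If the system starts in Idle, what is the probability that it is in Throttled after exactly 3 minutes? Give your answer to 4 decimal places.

0.2240

Propagate the distribution vector 3 minutes from Idle.
After 0 minutes: (0.0000, 0.0000, 0.0000, 1.0000)
After 1 minute: (0.2800, 0.2400, 0.3200, 0.1600)
After 2 minutes: (0.2912, 0.2528, 0.2240, 0.2320)
After 3 minutes: (0.2874, 0.2532, 0.2240, 0.2354)
P(in Throttled after 3 minutes) = 0.2240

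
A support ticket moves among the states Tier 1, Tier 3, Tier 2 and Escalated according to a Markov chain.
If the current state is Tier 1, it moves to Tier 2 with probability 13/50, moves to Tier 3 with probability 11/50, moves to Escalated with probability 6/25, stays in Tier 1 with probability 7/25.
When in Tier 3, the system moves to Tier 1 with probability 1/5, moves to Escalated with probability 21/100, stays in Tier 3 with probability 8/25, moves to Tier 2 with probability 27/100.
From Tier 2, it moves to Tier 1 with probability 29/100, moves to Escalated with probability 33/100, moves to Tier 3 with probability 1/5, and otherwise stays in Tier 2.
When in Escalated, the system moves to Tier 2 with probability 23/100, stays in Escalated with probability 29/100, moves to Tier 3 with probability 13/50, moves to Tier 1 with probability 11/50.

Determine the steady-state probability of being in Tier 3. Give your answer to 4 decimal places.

Let the stationary distribution be π with π = πP and π_1 + π_2 + π_3 + π_4 = 1.
π_1 = 0.28·π_1 + 0.2·π_2 + 0.29·π_3 + 0.22·π_4
π_2 = 0.22·π_1 + 0.32·π_2 + 0.2·π_3 + 0.26·π_4
π_3 = 0.26·π_1 + 0.27·π_2 + 0.18·π_3 + 0.23·π_4
Solving with the normalization constraint gives π = (0.2462, 0.2511, 0.2356, 0.2670).
So the stationary probability of Tier 3 is 0.2511.

0.2511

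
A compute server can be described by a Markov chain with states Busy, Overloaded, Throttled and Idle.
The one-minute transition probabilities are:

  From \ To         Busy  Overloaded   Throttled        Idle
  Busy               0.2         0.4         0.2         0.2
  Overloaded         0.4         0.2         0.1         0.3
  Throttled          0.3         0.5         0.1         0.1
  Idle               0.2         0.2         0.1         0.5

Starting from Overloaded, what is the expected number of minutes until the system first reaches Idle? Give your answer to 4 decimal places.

4.1438

Let t(s) be the expected number of minutes to first reach Idle from state s, with t(Idle) = 0. Conditioning on the first minute:
t(Busy) = 1 + 0.2·t(Busy) + 0.4·t(Overloaded) + 0.2·t(Throttled)
t(Overloaded) = 1 + 0.4·t(Busy) + 0.2·t(Overloaded) + 0.1·t(Throttled)
t(Throttled) = 1 + 0.3·t(Busy) + 0.5·t(Overloaded) + 0.1·t(Throttled)
Solving: t(Busy) = 4.5548, t(Overloaded) = 4.1438, t(Throttled) = 4.9315.
Expected minutes from Overloaded to Idle: 4.1438.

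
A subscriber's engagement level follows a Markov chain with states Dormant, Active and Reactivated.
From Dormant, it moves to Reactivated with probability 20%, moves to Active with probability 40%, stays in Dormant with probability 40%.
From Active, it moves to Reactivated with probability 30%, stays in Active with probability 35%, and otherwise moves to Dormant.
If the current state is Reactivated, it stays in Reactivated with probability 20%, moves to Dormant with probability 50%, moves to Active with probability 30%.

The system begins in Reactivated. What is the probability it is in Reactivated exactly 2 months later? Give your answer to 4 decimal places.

Sum over the intermediate state after 1 month:
P = P(Reactivated→Dormant)·P(Dormant→Reactivated) + P(Reactivated→Active)·P(Active→Reactivated) + P(Reactivated→Reactivated)·P(Reactivated→Reactivated)
  = 0.5×0.2 + 0.3×0.3 + 0.2×0.2
  = 0.1000 + 0.0900 + 0.0400 = 0.2300

0.2300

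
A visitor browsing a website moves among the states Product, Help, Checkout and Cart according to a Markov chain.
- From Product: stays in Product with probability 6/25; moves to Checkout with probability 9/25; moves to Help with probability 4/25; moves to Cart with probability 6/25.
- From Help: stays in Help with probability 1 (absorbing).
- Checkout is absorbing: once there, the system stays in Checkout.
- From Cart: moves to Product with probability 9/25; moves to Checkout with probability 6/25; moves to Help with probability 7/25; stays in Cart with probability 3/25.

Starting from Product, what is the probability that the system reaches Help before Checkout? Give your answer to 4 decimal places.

Let h(s) be the probability of absorption at Help starting from transient state s. Then h(Help) = 1 and h(Checkout) = 0. By first-step analysis:
h(Product) = 0.24·h(Product) + 0.16·1 + 0.36·0 + 0.24·h(Cart)
h(Cart) = 0.36·h(Product) + 0.28·1 + 0.24·0 + 0.12·h(Cart)
Solving: h(Product) = 0.3571, h(Cart) = 0.4643.
Starting from Product, the probability is 0.3571.

0.3571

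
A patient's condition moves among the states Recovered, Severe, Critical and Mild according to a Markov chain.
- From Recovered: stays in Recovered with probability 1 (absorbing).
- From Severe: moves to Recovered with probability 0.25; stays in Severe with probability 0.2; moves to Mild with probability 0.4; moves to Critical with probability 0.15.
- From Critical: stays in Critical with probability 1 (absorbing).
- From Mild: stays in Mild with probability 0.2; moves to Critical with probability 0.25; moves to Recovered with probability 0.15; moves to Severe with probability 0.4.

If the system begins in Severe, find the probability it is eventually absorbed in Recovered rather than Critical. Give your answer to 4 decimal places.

Let h(s) be the probability of absorption at Recovered starting from transient state s. Then h(Recovered) = 1 and h(Critical) = 0. By first-step analysis:
h(Severe) = 0.25·1 + 0.2·h(Severe) + 0.15·0 + 0.4·h(Mild)
h(Mild) = 0.15·1 + 0.4·h(Severe) + 0.25·0 + 0.2·h(Mild)
Solving: h(Severe) = 0.5417, h(Mild) = 0.4583.
Starting from Severe, the probability is 0.5417.

0.5417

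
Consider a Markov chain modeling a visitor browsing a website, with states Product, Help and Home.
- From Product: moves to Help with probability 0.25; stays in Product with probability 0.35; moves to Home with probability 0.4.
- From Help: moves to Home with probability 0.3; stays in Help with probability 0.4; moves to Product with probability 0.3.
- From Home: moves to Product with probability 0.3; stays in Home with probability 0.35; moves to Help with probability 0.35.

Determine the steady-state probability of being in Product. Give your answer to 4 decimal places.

Let the stationary distribution be π with π = πP and π_1 + π_2 + π_3 = 1.
π_1 = 0.35·π_1 + 0.3·π_2 + 0.3·π_3
π_2 = 0.25·π_1 + 0.4·π_2 + 0.35·π_3
Solving with the normalization constraint gives π = (0.3158, 0.3352, 0.3490).
So the stationary probability of Product is 0.3158.

0.3158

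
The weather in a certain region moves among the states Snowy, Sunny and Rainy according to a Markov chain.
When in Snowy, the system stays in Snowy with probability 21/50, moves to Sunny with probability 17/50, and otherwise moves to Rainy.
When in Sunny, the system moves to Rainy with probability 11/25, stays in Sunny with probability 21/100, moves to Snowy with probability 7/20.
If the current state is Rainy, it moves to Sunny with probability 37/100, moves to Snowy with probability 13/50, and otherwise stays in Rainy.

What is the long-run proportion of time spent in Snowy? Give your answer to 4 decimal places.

Let the stationary distribution be π with π = πP and π_1 + π_2 + π_3 = 1.
π_1 = 0.42·π_1 + 0.35·π_2 + 0.26·π_3
π_2 = 0.34·π_1 + 0.21·π_2 + 0.37·π_3
Solving with the normalization constraint gives π = (0.3427, 0.3101, 0.3471).
So the stationary probability of Snowy is 0.3427.

0.3427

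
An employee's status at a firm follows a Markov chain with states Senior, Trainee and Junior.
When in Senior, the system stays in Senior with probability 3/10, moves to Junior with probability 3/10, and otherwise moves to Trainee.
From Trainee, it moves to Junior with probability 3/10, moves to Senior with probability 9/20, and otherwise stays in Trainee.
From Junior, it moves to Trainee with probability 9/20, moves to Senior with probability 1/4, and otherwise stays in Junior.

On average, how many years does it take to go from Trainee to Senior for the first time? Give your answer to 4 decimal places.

2.5641

Let t(s) be the expected number of years to first reach Senior from state s, with t(Senior) = 0. Conditioning on the first year:
t(Trainee) = 1 + 0.25·t(Trainee) + 0.3·t(Junior)
t(Junior) = 1 + 0.45·t(Trainee) + 0.3·t(Junior)
Solving: t(Trainee) = 2.5641, t(Junior) = 3.0769.
Expected years from Trainee to Senior: 2.5641.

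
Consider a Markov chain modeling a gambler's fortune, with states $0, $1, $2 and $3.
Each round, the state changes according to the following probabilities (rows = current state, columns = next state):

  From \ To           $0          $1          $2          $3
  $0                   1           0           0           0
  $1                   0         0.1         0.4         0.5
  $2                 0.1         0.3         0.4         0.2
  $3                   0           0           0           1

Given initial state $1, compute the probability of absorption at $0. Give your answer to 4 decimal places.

Let h(s) be the probability of absorption at $0 starting from transient state s. Then h($0) = 1 and h($3) = 0. By first-step analysis:
h($1) = 0.1·h($1) + 0.4·h($2) + 0.5·0
h($2) = 0.1·1 + 0.3·h($1) + 0.4·h($2) + 0.2·0
Solving: h($1) = 0.0952, h($2) = 0.2143.
Starting from $1, the probability is 0.0952.

0.0952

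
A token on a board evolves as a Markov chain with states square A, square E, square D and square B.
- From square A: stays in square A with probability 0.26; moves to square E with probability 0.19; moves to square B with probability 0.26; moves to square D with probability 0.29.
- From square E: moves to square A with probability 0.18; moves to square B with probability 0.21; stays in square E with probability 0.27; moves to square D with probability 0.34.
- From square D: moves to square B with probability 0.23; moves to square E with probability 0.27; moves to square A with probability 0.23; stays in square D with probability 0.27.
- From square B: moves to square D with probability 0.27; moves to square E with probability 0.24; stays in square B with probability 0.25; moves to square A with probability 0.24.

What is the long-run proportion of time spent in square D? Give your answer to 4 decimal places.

0.2917

Let the stationary distribution be π with π = πP and π_1 + π_2 + π_3 + π_4 = 1.
π_1 = 0.26·π_1 + 0.18·π_2 + 0.23·π_3 + 0.24·π_4
π_2 = 0.19·π_1 + 0.27·π_2 + 0.27·π_3 + 0.24·π_4
π_3 = 0.29·π_1 + 0.34·π_2 + 0.27·π_3 + 0.27·π_4
Solving with the normalization constraint gives π = (0.2269, 0.2447, 0.2917, 0.2366).
So the stationary probability of square D is 0.2917.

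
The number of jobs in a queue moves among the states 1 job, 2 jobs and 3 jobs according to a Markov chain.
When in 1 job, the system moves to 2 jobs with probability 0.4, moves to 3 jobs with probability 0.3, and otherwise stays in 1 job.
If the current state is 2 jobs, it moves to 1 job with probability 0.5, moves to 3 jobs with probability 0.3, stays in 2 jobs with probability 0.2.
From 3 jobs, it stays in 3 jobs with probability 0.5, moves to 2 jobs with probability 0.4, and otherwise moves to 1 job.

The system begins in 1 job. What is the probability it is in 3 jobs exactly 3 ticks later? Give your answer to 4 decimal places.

0.3720

Propagate the distribution vector 3 ticks from 1 job.
After 0 ticks: (1.0000, 0.0000, 0.0000)
After 1 tick: (0.3000, 0.4000, 0.3000)
After 2 ticks: (0.3200, 0.3200, 0.3600)
After 3 ticks: (0.2920, 0.3360, 0.3720)
P(in 3 jobs after 3 ticks) = 0.3720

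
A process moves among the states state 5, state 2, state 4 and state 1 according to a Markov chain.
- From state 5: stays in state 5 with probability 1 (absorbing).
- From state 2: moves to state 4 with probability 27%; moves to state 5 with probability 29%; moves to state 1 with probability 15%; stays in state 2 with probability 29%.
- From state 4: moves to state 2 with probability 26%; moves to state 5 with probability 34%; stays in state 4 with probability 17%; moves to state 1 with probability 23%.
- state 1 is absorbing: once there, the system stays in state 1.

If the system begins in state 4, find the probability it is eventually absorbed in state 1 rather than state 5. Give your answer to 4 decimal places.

Let h(s) be the probability of absorption at state 1 starting from transient state s. Then h(state 1) = 1 and h(state 5) = 0. By first-step analysis:
h(state 2) = 0.29·0 + 0.29·h(state 2) + 0.27·h(state 4) + 0.15·1
h(state 4) = 0.34·0 + 0.26·h(state 2) + 0.17·h(state 4) + 0.23·1
Solving: h(state 2) = 0.3595, h(state 4) = 0.3897.
Starting from state 4, the probability is 0.3897.

0.3897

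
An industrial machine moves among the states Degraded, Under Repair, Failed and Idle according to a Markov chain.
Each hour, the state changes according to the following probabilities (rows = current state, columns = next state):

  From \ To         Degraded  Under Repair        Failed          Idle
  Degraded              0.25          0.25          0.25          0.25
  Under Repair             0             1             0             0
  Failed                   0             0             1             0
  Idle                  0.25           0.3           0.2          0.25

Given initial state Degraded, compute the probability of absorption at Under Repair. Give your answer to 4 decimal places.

Let h(s) be the probability of absorption at Under Repair starting from transient state s. Then h(Under Repair) = 1 and h(Failed) = 0. By first-step analysis:
h(Degraded) = 0.25·h(Degraded) + 0.25·1 + 0.25·0 + 0.25·h(Idle)
h(Idle) = 0.25·h(Degraded) + 0.3·1 + 0.2·0 + 0.25·h(Idle)
Solving: h(Degraded) = 0.5250, h(Idle) = 0.5750.
Starting from Degraded, the probability is 0.5250.

0.5250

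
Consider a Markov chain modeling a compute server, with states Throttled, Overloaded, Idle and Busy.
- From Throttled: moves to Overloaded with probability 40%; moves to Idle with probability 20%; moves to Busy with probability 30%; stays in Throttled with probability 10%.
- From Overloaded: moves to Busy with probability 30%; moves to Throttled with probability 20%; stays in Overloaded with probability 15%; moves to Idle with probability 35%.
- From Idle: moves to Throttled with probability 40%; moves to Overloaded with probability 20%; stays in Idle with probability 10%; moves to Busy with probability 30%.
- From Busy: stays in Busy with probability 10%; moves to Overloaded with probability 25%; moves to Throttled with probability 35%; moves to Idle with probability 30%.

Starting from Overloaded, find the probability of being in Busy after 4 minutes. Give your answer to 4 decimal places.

0.2496

Propagate the distribution vector 4 minutes from Overloaded.
After 0 minutes: (0.0000, 1.0000, 0.0000, 0.0000)
After 1 minute: (0.2000, 0.1500, 0.3500, 0.3000)
After 2 minutes: (0.2950, 0.2475, 0.2175, 0.2400)
After 3 minutes: (0.2500, 0.2586, 0.2394, 0.2520)
After 4 minutes: (0.2607, 0.2497, 0.2401, 0.2496)
P(in Busy after 4 minutes) = 0.2496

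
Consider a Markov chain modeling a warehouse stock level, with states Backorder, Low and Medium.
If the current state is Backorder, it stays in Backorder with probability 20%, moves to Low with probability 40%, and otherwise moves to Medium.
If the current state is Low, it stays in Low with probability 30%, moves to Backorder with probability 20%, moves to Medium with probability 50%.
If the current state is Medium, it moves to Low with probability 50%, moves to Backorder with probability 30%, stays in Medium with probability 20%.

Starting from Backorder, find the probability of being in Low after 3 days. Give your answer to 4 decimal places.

Propagate the distribution vector 3 days from Backorder.
After 0 days: (1.0000, 0.0000, 0.0000)
After 1 day: (0.2000, 0.4000, 0.4000)
After 2 days: (0.2400, 0.4000, 0.3600)
After 3 days: (0.2360, 0.3960, 0.3680)
P(in Low after 3 days) = 0.3960

0.3960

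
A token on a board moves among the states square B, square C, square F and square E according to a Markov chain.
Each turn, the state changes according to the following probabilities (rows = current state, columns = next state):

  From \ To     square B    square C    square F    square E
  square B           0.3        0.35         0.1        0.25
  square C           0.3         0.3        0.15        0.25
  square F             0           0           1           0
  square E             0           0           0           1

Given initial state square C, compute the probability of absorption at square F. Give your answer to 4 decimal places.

Let h(s) be the probability of absorption at square F starting from transient state s. Then h(square F) = 1 and h(square E) = 0. By first-step analysis:
h(square B) = 0.3·h(square B) + 0.35·h(square C) + 0.1·1 + 0.25·0
h(square C) = 0.3·h(square B) + 0.3·h(square C) + 0.15·1 + 0.25·0
Solving: h(square B) = 0.3182, h(square C) = 0.3506.
Starting from square C, the probability is 0.3506.

0.3506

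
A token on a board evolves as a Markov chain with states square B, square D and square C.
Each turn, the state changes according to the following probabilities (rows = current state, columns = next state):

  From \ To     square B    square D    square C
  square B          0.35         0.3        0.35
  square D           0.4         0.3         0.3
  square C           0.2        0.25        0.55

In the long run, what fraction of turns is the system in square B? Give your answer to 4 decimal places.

0.3009

Let the stationary distribution be π with π = πP and π_1 + π_2 + π_3 = 1.
π_1 = 0.35·π_1 + 0.4·π_2 + 0.2·π_3
π_2 = 0.3·π_1 + 0.3·π_2 + 0.25·π_3
Solving with the normalization constraint gives π = (0.3009, 0.2790, 0.4201).
So the stationary probability of square B is 0.3009.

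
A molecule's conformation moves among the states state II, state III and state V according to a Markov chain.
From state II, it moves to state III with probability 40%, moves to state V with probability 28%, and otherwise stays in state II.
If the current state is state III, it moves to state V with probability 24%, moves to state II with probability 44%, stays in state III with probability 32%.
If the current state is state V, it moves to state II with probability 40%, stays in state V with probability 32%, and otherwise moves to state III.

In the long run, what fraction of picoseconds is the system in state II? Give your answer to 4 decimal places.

0.3829

Let the stationary distribution be π with π = πP and π_1 + π_2 + π_3 = 1.
π_1 = 0.32·π_1 + 0.44·π_2 + 0.4·π_3
π_2 = 0.4·π_1 + 0.32·π_2 + 0.28·π_3
Solving with the normalization constraint gives π = (0.3829, 0.3395, 0.2775).
So the stationary probability of state II is 0.3829.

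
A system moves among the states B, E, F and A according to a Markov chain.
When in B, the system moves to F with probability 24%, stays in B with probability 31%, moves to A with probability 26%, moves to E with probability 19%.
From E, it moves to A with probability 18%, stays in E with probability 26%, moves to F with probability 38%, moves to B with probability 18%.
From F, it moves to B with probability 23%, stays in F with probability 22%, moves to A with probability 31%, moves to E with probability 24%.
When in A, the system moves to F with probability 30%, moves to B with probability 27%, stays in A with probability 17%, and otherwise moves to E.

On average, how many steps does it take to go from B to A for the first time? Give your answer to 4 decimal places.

Let t(s) be the expected number of steps to first reach A from state s, with t(A) = 0. Conditioning on the first step:
t(B) = 1 + 0.31·t(B) + 0.19·t(E) + 0.24·t(F)
t(E) = 1 + 0.18·t(B) + 0.26·t(E) + 0.38·t(F)
t(F) = 1 + 0.23·t(B) + 0.24·t(E) + 0.22·t(F)
Solving: t(B) = 3.9096, t(E) = 4.2194, t(F) = 3.7332.
Expected steps from B to A: 3.9096.

3.9096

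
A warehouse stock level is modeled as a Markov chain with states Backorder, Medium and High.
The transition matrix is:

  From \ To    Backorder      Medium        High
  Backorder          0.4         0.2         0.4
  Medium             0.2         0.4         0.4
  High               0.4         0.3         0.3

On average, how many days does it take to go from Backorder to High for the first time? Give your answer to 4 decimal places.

2.5000

Let t(s) be the expected number of days to first reach High from state s, with t(High) = 0. Conditioning on the first day:
t(Backorder) = 1 + 0.4·t(Backorder) + 0.2·t(Medium)
t(Medium) = 1 + 0.2·t(Backorder) + 0.4·t(Medium)
Solving: t(Backorder) = 2.5000, t(Medium) = 2.5000.
Expected days from Backorder to High: 2.5000.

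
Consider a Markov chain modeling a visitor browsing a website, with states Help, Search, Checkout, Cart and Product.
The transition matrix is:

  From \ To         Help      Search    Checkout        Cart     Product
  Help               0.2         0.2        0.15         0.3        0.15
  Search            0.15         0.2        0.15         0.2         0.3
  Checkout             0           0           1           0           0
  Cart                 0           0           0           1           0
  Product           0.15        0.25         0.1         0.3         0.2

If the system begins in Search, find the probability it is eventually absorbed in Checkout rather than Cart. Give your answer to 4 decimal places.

0.3633

Let h(s) be the probability of absorption at Checkout starting from transient state s. Then h(Checkout) = 1 and h(Cart) = 0. By first-step analysis:
h(Help) = 0.2·h(Help) + 0.2·h(Search) + 0.15·1 + 0.3·0 + 0.15·h(Product)
h(Search) = 0.15·h(Help) + 0.2·h(Search) + 0.15·1 + 0.2·0 + 0.3·h(Product)
h(Product) = 0.15·h(Help) + 0.25·h(Search) + 0.1·1 + 0.3·0 + 0.2·h(Product)
Solving: h(Help) = 0.3348, h(Search) = 0.3633, h(Product) = 0.3013.
Starting from Search, the probability is 0.3633.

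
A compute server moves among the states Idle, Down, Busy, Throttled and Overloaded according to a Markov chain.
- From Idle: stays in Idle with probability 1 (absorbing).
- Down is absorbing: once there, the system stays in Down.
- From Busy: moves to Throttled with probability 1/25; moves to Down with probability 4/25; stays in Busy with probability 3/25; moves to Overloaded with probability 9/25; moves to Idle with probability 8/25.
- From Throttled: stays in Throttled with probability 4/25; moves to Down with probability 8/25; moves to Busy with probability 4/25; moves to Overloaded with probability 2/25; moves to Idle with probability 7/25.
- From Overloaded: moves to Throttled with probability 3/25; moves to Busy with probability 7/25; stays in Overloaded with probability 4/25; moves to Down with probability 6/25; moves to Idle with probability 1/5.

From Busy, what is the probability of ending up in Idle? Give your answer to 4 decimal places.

Let h(s) be the probability of absorption at Idle starting from transient state s. Then h(Idle) = 1 and h(Down) = 0. By first-step analysis:
h(Busy) = 0.32·1 + 0.16·0 + 0.12·h(Busy) + 0.04·h(Throttled) + 0.36·h(Overloaded)
h(Throttled) = 0.28·1 + 0.32·0 + 0.16·h(Busy) + 0.16·h(Throttled) + 0.08·h(Overloaded)
h(Overloaded) = 0.2·1 + 0.24·0 + 0.28·h(Busy) + 0.12·h(Throttled) + 0.16·h(Overloaded)
Solving: h(Busy) = 0.5933, h(Throttled) = 0.4946, h(Overloaded) = 0.5065.
Starting from Busy, the probability is 0.5933.

0.5933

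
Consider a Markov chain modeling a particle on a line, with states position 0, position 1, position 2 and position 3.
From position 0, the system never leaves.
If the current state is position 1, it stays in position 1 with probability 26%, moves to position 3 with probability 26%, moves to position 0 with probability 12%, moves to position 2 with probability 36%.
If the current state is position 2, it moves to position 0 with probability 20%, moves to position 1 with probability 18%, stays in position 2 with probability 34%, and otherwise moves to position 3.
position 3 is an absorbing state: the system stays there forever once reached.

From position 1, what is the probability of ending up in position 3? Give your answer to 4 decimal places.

Let h(s) be the probability of absorption at position 3 starting from transient state s. Then h(position 3) = 1 and h(position 0) = 0. By first-step analysis:
h(position 1) = 0.12·0 + 0.26·h(position 1) + 0.36·h(position 2) + 0.26·1
h(position 2) = 0.2·0 + 0.18·h(position 1) + 0.34·h(position 2) + 0.28·1
Solving: h(position 1) = 0.6431, h(position 2) = 0.5996.
Starting from position 1, the probability is 0.6431.

0.6431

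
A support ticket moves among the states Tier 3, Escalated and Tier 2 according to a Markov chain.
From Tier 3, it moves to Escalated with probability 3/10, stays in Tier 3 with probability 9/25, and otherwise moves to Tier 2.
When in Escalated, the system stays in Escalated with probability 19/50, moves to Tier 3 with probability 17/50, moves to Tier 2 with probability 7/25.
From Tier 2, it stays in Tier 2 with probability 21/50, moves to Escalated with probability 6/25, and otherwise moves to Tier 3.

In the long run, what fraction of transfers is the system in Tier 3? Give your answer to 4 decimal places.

0.3469

Let the stationary distribution be π with π = πP and π_1 + π_2 + π_3 = 1.
π_1 = 0.36·π_1 + 0.34·π_2 + 0.34·π_3
π_2 = 0.3·π_1 + 0.38·π_2 + 0.24·π_3
Solving with the normalization constraint gives π = (0.3469, 0.3033, 0.3498).
So the stationary probability of Tier 3 is 0.3469.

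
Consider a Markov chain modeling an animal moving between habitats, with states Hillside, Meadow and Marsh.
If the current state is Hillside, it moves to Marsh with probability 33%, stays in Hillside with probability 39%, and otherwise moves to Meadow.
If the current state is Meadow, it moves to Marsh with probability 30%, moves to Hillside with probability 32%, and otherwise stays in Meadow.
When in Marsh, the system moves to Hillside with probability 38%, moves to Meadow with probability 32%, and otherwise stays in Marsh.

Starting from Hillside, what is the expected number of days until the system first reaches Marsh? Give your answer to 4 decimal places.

3.1185

Let t(s) be the expected number of days to first reach Marsh from state s, with t(Marsh) = 0. Conditioning on the first day:
t(Hillside) = 1 + 0.39·t(Hillside) + 0.28·t(Meadow)
t(Meadow) = 1 + 0.32·t(Hillside) + 0.38·t(Meadow)
Solving: t(Hillside) = 3.1185, t(Meadow) = 3.2225.
Expected days from Hillside to Marsh: 3.1185.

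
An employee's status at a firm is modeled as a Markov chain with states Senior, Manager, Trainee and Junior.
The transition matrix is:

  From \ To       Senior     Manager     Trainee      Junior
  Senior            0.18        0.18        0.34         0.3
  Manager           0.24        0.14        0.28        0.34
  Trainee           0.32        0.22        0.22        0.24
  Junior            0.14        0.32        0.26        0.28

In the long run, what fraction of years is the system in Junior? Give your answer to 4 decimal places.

Let the stationary distribution be π with π = πP and π_1 + π_2 + π_3 + π_4 = 1.
π_1 = 0.18·π_1 + 0.24·π_2 + 0.32·π_3 + 0.14·π_4
π_2 = 0.18·π_1 + 0.14·π_2 + 0.22·π_3 + 0.32·π_4
π_3 = 0.34·π_1 + 0.28·π_2 + 0.22·π_3 + 0.26·π_4
Solving with the normalization constraint gives π = (0.2198, 0.2221, 0.2712, 0.2869).
So the stationary probability of Junior is 0.2869.

0.2869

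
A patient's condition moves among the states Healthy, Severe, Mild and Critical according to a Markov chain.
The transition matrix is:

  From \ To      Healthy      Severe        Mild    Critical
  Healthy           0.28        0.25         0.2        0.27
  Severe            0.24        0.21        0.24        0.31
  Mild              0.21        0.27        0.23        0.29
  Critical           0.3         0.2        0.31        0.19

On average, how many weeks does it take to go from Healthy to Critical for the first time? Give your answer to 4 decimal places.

Let t(s) be the expected number of weeks to first reach Critical from state s, with t(Critical) = 0. Conditioning on the first week:
t(Healthy) = 1 + 0.28·t(Healthy) + 0.25·t(Severe) + 0.2·t(Mild)
t(Severe) = 1 + 0.24·t(Healthy) + 0.21·t(Severe) + 0.24·t(Mild)
t(Mild) = 1 + 0.21·t(Healthy) + 0.27·t(Severe) + 0.23·t(Mild)
Solving: t(Healthy) = 3.5198, t(Severe) = 3.3815, t(Mild) = 3.4444.
Expected weeks from Healthy to Critical: 3.5198.

3.5198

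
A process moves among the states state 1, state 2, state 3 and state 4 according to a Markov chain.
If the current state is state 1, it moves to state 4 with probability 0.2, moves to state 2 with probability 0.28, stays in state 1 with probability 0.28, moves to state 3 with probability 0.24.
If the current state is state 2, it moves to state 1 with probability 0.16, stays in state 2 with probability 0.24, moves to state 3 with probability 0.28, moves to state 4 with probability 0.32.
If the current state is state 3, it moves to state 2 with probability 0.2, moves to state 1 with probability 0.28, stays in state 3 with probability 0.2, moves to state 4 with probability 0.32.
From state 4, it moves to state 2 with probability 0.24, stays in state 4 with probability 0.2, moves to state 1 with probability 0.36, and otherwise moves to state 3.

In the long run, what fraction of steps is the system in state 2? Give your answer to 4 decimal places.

Let the stationary distribution be π with π = πP and π_1 + π_2 + π_3 + π_4 = 1.
π_1 = 0.28·π_1 + 0.16·π_2 + 0.28·π_3 + 0.36·π_4
π_2 = 0.28·π_1 + 0.24·π_2 + 0.2·π_3 + 0.24·π_4
π_3 = 0.24·π_1 + 0.28·π_2 + 0.2·π_3 + 0.2·π_4
Solving with the normalization constraint gives π = (0.2715, 0.2417, 0.2302, 0.2566).
So the stationary probability of state 2 is 0.2417.

0.2417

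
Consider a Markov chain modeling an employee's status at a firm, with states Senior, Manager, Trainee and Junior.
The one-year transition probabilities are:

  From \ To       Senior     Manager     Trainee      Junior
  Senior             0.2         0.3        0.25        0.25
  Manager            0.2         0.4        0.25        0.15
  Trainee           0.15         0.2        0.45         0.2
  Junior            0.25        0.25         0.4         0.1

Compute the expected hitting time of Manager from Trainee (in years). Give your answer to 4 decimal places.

Let t(s) be the expected number of years to first reach Manager from state s, with t(Manager) = 0. Conditioning on the first year:
t(Senior) = 1 + 0.2·t(Senior) + 0.25·t(Trainee) + 0.25·t(Junior)
t(Trainee) = 1 + 0.15·t(Senior) + 0.45·t(Trainee) + 0.2·t(Junior)
t(Junior) = 1 + 0.25·t(Senior) + 0.4·t(Trainee) + 0.1·t(Junior)
Solving: t(Senior) = 3.9238, t(Trainee) = 4.3998, t(Junior) = 4.1565.
Expected years from Trainee to Manager: 4.3998.

4.3998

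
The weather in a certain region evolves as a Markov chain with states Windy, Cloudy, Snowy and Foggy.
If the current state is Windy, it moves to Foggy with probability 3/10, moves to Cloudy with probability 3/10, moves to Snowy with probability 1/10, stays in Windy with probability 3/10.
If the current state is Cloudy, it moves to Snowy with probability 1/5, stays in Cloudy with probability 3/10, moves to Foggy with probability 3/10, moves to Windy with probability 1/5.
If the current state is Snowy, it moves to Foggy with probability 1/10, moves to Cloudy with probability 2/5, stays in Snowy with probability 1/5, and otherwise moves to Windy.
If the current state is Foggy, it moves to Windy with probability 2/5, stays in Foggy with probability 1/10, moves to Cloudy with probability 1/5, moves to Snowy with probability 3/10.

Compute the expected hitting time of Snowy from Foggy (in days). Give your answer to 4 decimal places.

Let t(s) be the expected number of days to first reach Snowy from state s, with t(Snowy) = 0. Conditioning on the first day:
t(Windy) = 1 + 0.3·t(Windy) + 0.3·t(Cloudy) + 0.3·t(Foggy)
t(Cloudy) = 1 + 0.2·t(Windy) + 0.3·t(Cloudy) + 0.3·t(Foggy)
t(Foggy) = 1 + 0.4·t(Windy) + 0.2·t(Cloudy) + 0.1·t(Foggy)
Solving: t(Windy) = 5.6338, t(Cloudy) = 5.0704, t(Foggy) = 4.7418.
Expected days from Foggy to Snowy: 4.7418.

4.7418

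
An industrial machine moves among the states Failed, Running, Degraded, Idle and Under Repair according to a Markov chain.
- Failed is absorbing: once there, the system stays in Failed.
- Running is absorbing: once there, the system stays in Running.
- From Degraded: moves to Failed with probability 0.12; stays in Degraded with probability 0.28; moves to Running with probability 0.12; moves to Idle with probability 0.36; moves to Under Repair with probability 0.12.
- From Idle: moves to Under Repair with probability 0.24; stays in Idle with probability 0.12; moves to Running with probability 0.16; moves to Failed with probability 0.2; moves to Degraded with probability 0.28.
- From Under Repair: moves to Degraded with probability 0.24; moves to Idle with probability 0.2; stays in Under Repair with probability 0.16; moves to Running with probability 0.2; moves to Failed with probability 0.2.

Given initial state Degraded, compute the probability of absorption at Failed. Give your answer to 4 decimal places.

0.5181

Let h(s) be the probability of absorption at Failed starting from transient state s. Then h(Failed) = 1 and h(Running) = 0. By first-step analysis:
h(Degraded) = 0.12·1 + 0.12·0 + 0.28·h(Degraded) + 0.36·h(Idle) + 0.12·h(Under Repair)
h(Idle) = 0.2·1 + 0.16·0 + 0.28·h(Degraded) + 0.12·h(Idle) + 0.24·h(Under Repair)
h(Under Repair) = 0.2·1 + 0.2·0 + 0.24·h(Degraded) + 0.2·h(Idle) + 0.16·h(Under Repair)
Solving: h(Degraded) = 0.5181, h(Idle) = 0.5320, h(Under Repair) = 0.5128.
Starting from Degraded, the probability is 0.5181.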